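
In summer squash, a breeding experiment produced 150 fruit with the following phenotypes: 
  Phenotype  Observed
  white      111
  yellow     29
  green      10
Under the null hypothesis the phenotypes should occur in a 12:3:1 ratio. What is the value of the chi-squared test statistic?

The 12:3:1 ratio has 16 parts, so with N = 150 the expected counts are:
  white: 150 × 12/16 = 112.5
  yellow: 150 × 3/16 = 28.125
  green: 150 × 1/16 = 9.375
χ² = Σ (O − E)² / E
  white: (111 − 112.5)² / 112.5 = 0.0200
  yellow: (29 − 28.125)² / 28.125 = 0.0272
  green: (10 − 9.375)² / 9.375 = 0.0417
χ² = 0.0200 + 0.0272 + 0.0417 = 0.0889 ≈ 0.089

0.089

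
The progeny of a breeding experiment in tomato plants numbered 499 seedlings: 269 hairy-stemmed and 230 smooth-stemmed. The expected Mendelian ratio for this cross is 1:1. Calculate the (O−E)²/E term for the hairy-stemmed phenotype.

1.524

Under the 1:1 hypothesis (Σ ratio = 2, N = 499):
  hairy-stemmed: 499 × 1/2 = 249.5
  smooth-stemmed: 499 × 1/2 = 249.5
Contribution of hairy-stemmed: (269 − 249.5)² / 249.5 = 1.5240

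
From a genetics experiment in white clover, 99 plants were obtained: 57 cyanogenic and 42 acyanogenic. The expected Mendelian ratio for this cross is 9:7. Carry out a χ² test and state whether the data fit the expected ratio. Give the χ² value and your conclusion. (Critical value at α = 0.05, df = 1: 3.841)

0.071; consistent

Expected counts for N = 99 under a 9:7 ratio (total parts = 16):
  cyanogenic: 99 × 9/16 = 55.6875
  acyanogenic: 99 × 7/16 = 43.3125
χ² = Σ (O − E)² / E
  cyanogenic: (57 − 55.6875)² / 55.6875 = 0.0309
  acyanogenic: (42 − 43.3125)² / 43.3125 = 0.0398
χ² = 0.0309 + 0.0398 = 0.0707 ≈ 0.071
Degrees of freedom = 2 − 1 = 1; critical value at α = 0.05 is 3.841.
Since 0.071 < 3.841, we fail to reject the null hypothesis — the data are consistent with the 9:7 ratio.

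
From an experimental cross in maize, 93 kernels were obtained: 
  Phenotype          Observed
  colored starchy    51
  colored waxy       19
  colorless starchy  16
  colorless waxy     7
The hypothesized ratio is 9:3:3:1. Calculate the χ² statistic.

Under the 9:3:3:1 hypothesis (Σ ratio = 16, N = 93):
  colored starchy: 93 × 9/16 = 52.3125
  colored waxy: 93 × 3/16 = 17.4375
  colorless starchy: 93 × 3/16 = 17.4375
  colorless waxy: 93 × 1/16 = 5.8125
χ² = Σ (O − E)² / E
  colored starchy: (51 − 52.3125)² / 52.3125 = 0.0329
  colored waxy: (19 − 17.4375)² / 17.4375 = 0.1400
  colorless starchy: (16 − 17.4375)² / 17.4375 = 0.1185
  colorless waxy: (7 − 5.8125)² / 5.8125 = 0.2426
χ² = 0.0329 + 0.1400 + 0.1185 + 0.2426 = 0.534

0.534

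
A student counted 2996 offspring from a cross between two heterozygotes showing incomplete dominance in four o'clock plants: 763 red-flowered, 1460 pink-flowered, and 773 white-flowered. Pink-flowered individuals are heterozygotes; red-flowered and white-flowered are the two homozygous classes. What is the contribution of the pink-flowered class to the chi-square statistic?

With incomplete dominance, a heterozygote × heterozygote cross gives a 1:2:1 phenotypic ratio.
The 1:2:1 ratio has 4 parts, so with N = 2996 the expected counts are:
  red-flowered: 2996 × 1/4 = 749
  pink-flowered: 2996 × 2/4 = 1498
  white-flowered: 2996 × 1/4 = 749
Contribution of pink-flowered: (1460 − 1498)² / 1498 = 0.9640

0.964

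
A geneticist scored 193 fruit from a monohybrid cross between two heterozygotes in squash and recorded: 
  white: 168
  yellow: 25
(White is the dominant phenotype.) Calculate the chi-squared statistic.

For a monohybrid cross between heterozygotes with complete dominance, the expected phenotypic ratio is 3:1.
Total ratio parts = 4. Expected numbers out of 193:
  white: 193 × 3/4 = 144.75
  yellow: 193 × 1/4 = 48.25
χ² = Σ (O − E)² / E
  white: (168 − 144.75)² / 144.75 = 3.7345
  yellow: (25 − 48.25)² / 48.25 = 11.2034
χ² = 3.7345 + 11.2034 = 14.9379 ≈ 14.938

14.938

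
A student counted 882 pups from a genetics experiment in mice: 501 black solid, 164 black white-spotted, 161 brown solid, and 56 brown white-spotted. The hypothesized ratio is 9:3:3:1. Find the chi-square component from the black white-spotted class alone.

0.011

Total ratio parts = 16. Expected numbers out of 882:
  black solid: 882 × 9/16 = 496.125
  black white-spotted: 882 × 3/16 = 165.375
  brown solid: 882 × 3/16 = 165.375
  brown white-spotted: 882 × 1/16 = 55.125
Contribution of black white-spotted: (164 − 165.375)² / 165.375 = 0.0114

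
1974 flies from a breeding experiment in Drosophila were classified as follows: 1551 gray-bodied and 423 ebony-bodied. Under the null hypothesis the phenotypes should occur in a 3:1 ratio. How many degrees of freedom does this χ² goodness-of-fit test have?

A goodness-of-fit test with 2 phenotype classes has df = 2 − 1 = 1.

1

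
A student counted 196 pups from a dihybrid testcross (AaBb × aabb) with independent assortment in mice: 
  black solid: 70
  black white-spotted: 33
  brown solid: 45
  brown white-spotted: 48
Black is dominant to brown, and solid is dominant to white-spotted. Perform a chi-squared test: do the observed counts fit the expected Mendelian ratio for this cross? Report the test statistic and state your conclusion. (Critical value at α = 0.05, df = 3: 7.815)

A dihybrid testcross with independent assortment gives a 1:1:1:1 ratio.
The 1:1:1:1 ratio has 4 parts, so with N = 196 the expected counts are:
  black solid: 196 × 1/4 = 49
  black white-spotted: 196 × 1/4 = 49
  brown solid: 196 × 1/4 = 49
  brown white-spotted: 196 × 1/4 = 49
χ² = Σ (O − E)² / E
  black solid: (70 − 49)² / 49 = 9.0000
  black white-spotted: (33 − 49)² / 49 = 5.2245
  brown solid: (45 − 49)² / 49 = 0.3265
  brown white-spotted: (48 − 49)² / 49 = 0.0204
χ² = 9.0000 + 5.2245 + 0.3265 + 0.0204 = 14.5714 ≈ 14.571
Degrees of freedom = 4 − 1 = 3; critical value at α = 0.05 is 7.815.
Since 14.571 > 7.815, we reject the null hypothesis — the data do not fit the 1:1:1:1 ratio.

14.571; not consistent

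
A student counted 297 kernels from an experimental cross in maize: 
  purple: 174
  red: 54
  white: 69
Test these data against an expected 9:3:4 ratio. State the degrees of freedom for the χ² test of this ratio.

2

A goodness-of-fit test with 3 phenotype classes has df = 3 − 1 = 2.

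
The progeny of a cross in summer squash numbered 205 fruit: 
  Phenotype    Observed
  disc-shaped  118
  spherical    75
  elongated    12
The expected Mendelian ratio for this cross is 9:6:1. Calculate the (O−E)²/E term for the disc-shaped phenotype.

0.063

Total ratio parts = 16. Expected numbers out of 205:
  disc-shaped: 205 × 9/16 = 115.3125
  spherical: 205 × 6/16 = 76.875
  elongated: 205 × 1/16 = 12.8125
Contribution of disc-shaped: (118 − 115.3125)² / 115.3125 = 0.0626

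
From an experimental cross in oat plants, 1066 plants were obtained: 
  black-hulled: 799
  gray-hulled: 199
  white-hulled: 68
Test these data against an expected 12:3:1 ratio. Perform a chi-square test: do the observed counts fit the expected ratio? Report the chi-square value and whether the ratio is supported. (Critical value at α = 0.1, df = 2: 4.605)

0.033; consistent

Expected counts for N = 1066 under a 12:3:1 ratio (total parts = 16):
  black-hulled: 1066 × 12/16 = 799.5
  gray-hulled: 1066 × 3/16 = 199.875
  white-hulled: 1066 × 1/16 = 66.625
χ² = Σ (O − E)² / E
  black-hulled: (799 − 799.5)² / 799.5 = 0.0003
  gray-hulled: (199 − 199.875)² / 199.875 = 0.0038
  white-hulled: (68 − 66.625)² / 66.625 = 0.0284
χ² = 0.0003 + 0.0038 + 0.0284 = 0.0325 ≈ 0.033
Degrees of freedom = 3 − 1 = 2; critical value at α = 0.1 is 4.605.
Since 0.033 < 4.605, we fail to reject the null hypothesis — the data are consistent with the 12:3:1 ratio.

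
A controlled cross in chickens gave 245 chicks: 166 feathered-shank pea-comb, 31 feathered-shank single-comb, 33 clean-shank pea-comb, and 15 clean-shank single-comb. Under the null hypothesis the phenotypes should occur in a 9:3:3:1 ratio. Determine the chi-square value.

Total ratio parts = 16. Expected numbers out of 245:
  feathered-shank pea-comb: 245 × 9/16 = 137.8125
  feathered-shank single-comb: 245 × 3/16 = 45.9375
  clean-shank pea-comb: 245 × 3/16 = 45.9375
  clean-shank single-comb: 245 × 1/16 = 15.3125
χ² = Σ (O − E)² / E
  feathered-shank pea-comb: (166 − 137.8125)² / 137.8125 = 5.7653
  feathered-shank single-comb: (31 − 45.9375)² / 45.9375 = 4.8572
  clean-shank pea-comb: (33 − 45.9375)² / 45.9375 = 3.6436
  clean-shank single-comb: (15 − 15.3125)² / 15.3125 = 0.0064
χ² = 5.7653 + 4.8572 + 3.6436 + 0.0064 = 14.2725 ≈ 14.273

14.273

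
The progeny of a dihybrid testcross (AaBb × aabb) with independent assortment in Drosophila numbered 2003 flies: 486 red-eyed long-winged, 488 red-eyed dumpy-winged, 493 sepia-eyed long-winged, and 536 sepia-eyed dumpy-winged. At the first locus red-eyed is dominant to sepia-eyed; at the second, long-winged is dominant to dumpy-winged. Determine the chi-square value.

A dihybrid testcross with independent assortment gives a 1:1:1:1 ratio.
Expected counts for N = 2003 under a 1:1:1:1 ratio (total parts = 4):
  red-eyed long-winged: 2003 × 1/4 = 500.75
  red-eyed dumpy-winged: 2003 × 1/4 = 500.75
  sepia-eyed long-winged: 2003 × 1/4 = 500.75
  sepia-eyed dumpy-winged: 2003 × 1/4 = 500.75
χ² = Σ (O − E)² / E
  red-eyed long-winged: (486 − 500.75)² / 500.75 = 0.4345
  red-eyed dumpy-winged: (488 − 500.75)² / 500.75 = 0.3246
  sepia-eyed long-winged: (493 − 500.75)² / 500.75 = 0.1199
  sepia-eyed dumpy-winged: (536 − 500.75)² / 500.75 = 2.4814
χ² = 0.4345 + 0.3246 + 0.1199 + 2.4814 = 3.3604 ≈ 3.360

3.360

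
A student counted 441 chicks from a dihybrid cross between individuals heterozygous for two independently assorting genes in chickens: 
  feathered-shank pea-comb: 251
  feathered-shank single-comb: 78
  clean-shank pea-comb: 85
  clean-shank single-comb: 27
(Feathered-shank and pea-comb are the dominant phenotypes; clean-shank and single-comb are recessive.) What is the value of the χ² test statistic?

0.377

A dihybrid F₂ with independent assortment and complete dominance at both loci gives a 9:3:3:1 phenotypic ratio.
Total ratio parts = 16. Expected numbers out of 441:
  feathered-shank pea-comb: 441 × 9/16 = 248.0625
  feathered-shank single-comb: 441 × 3/16 = 82.6875
  clean-shank pea-comb: 441 × 3/16 = 82.6875
  clean-shank single-comb: 441 × 1/16 = 27.5625
χ² = Σ (O − E)² / E
  feathered-shank pea-comb: (251 − 248.0625)² / 248.0625 = 0.0348
  feathered-shank single-comb: (78 − 82.6875)² / 82.6875 = 0.2657
  clean-shank pea-comb: (85 − 82.6875)² / 82.6875 = 0.0647
  clean-shank single-comb: (27 − 27.5625)² / 27.5625 = 0.0115
χ² = 0.0348 + 0.2657 + 0.0647 + 0.0115 = 0.3767 ≈ 0.377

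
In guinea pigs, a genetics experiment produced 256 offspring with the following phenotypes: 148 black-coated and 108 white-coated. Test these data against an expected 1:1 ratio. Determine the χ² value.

6.250

Under the 1:1 hypothesis (Σ ratio = 2, N = 256):
  black-coated: 256 × 1/2 = 128
  white-coated: 256 × 1/2 = 128
χ² = Σ (O − E)² / E
  black-coated: (148 − 128)² / 128 = 3.1250
  white-coated: (108 − 128)² / 128 = 3.1250
χ² = 3.1250 + 3.1250 = 6.250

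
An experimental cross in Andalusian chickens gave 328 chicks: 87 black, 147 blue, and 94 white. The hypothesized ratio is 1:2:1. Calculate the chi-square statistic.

Expected counts for N = 328 under a 1:2:1 ratio (total parts = 4):
  black: 328 × 1/4 = 82
  blue: 328 × 2/4 = 164
  white: 328 × 1/4 = 82
χ² = Σ (O − E)² / E
  black: (87 − 82)² / 82 = 0.3049
  blue: (147 − 164)² / 164 = 1.7622
  white: (94 − 82)² / 82 = 1.7561
χ² = 0.3049 + 1.7622 + 1.7561 = 3.8232 ≈ 3.823

3.823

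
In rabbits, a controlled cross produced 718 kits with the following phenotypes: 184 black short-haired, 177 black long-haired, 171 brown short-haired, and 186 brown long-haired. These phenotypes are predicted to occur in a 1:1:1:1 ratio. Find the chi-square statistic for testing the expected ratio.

Under the 1:1:1:1 hypothesis (Σ ratio = 4, N = 718):
  black short-haired: 718 × 1/4 = 179.5
  black long-haired: 718 × 1/4 = 179.5
  brown short-haired: 718 × 1/4 = 179.5
  brown long-haired: 718 × 1/4 = 179.5
χ² = Σ (O − E)² / E
  black short-haired: (184 − 179.5)² / 179.5 = 0.1128
  black long-haired: (177 − 179.5)² / 179.5 = 0.0348
  brown short-haired: (171 − 179.5)² / 179.5 = 0.4025
  brown long-haired: (186 − 179.5)² / 179.5 = 0.2354
χ² = 0.1128 + 0.0348 + 0.4025 + 0.2354 = 0.7855 ≈ 0.786

0.786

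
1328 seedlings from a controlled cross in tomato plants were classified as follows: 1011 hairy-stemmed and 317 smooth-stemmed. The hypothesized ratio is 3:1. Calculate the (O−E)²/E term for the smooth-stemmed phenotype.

Total ratio parts = 4. Expected numbers out of 1328:
  hairy-stemmed: 1328 × 3/4 = 996
  smooth-stemmed: 1328 × 1/4 = 332
Contribution of smooth-stemmed: (317 − 332)² / 332 = 0.6777

0.678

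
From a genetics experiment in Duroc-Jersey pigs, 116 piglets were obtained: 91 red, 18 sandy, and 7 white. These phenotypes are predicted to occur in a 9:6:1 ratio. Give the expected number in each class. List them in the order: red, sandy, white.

Total ratio parts = 16. Expected numbers out of 116:
  red: 116 × 9/16 = 65.25
  sandy: 116 × 6/16 = 43.5
  white: 116 × 1/16 = 7.25

65.25, 43.5, 7.25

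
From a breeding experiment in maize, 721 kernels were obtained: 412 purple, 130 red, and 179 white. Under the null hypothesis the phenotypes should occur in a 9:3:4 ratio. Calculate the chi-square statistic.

Expected counts for N = 721 under a 9:3:4 ratio (total parts = 16):
  purple: 721 × 9/16 = 405.5625
  red: 721 × 3/16 = 135.1875
  white: 721 × 4/16 = 180.25
χ² = Σ (O − E)² / E
  purple: (412 − 405.5625)² / 405.5625 = 0.1022
  red: (130 − 135.1875)² / 135.1875 = 0.1991
  white: (179 − 180.25)² / 180.25 = 0.0087
χ² = 0.1022 + 0.1991 + 0.0087 = 0.310

0.310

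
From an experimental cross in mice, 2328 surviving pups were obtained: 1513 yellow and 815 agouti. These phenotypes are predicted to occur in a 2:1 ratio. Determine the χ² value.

2.940

Under the 2:1 hypothesis (Σ ratio = 3, N = 2328):
  yellow: 2328 × 2/3 = 1552
  agouti: 2328 × 1/3 = 776
χ² = Σ (O − E)² / E
  yellow: (1513 − 1552)² / 1552 = 0.9800
  agouti: (815 − 776)² / 776 = 1.9601
χ² = 0.9800 + 1.9601 = 2.9401 ≈ 2.940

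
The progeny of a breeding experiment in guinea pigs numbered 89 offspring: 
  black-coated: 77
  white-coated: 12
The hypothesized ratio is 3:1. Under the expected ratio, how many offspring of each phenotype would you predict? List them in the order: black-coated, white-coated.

66.75, 22.25

Total ratio parts = 4. Expected numbers out of 89:
  black-coated: 89 × 3/4 = 66.75
  white-coated: 89 × 1/4 = 22.25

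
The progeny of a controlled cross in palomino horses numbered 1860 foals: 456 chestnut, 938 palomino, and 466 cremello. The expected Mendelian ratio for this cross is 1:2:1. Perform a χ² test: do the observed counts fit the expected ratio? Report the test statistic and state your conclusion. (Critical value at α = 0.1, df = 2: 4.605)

0.245; consistent

Total ratio parts = 4. Expected numbers out of 1860:
  chestnut: 1860 × 1/4 = 465
  palomino: 1860 × 2/4 = 930
  cremello: 1860 × 1/4 = 465
χ² = Σ (O − E)² / E
  chestnut: (456 − 465)² / 465 = 0.1742
  palomino: (938 − 930)² / 930 = 0.0688
  cremello: (466 − 465)² / 465 = 0.0022
χ² = 0.1742 + 0.0688 + 0.0022 = 0.2452 ≈ 0.245
Degrees of freedom = 3 − 1 = 2; critical value at α = 0.1 is 4.605.
Since 0.245 < 4.605, we fail to reject the null hypothesis — the data are consistent with the 1:2:1 ratio.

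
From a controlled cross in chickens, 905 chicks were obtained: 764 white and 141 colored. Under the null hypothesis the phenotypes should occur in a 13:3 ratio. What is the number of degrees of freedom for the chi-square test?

A goodness-of-fit test with 2 phenotype classes has df = 2 − 1 = 1.

1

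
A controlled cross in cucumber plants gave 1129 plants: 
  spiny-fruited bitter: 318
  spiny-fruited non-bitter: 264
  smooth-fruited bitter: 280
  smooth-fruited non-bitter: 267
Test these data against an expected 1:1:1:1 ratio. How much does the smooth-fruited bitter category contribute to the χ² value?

Expected counts for N = 1129 under a 1:1:1:1 ratio (total parts = 4):
  spiny-fruited bitter: 1129 × 1/4 = 282.25
  spiny-fruited non-bitter: 1129 × 1/4 = 282.25
  smooth-fruited bitter: 1129 × 1/4 = 282.25
  smooth-fruited non-bitter: 1129 × 1/4 = 282.25
Contribution of smooth-fruited bitter: (280 − 282.25)² / 282.25 = 0.0179

0.018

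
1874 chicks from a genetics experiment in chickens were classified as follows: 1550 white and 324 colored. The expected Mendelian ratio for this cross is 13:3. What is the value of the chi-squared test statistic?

The 13:3 ratio has 16 parts, so with N = 1874 the expected counts are:
  white: 1874 × 13/16 = 1522.625
  colored: 1874 × 3/16 = 351.375
χ² = Σ (O − E)² / E
  white: (1550 − 1522.625)² / 1522.625 = 0.4922
  colored: (324 − 351.375)² / 351.375 = 2.1327
χ² = 0.4922 + 2.1327 = 2.6249 ≈ 2.625

2.625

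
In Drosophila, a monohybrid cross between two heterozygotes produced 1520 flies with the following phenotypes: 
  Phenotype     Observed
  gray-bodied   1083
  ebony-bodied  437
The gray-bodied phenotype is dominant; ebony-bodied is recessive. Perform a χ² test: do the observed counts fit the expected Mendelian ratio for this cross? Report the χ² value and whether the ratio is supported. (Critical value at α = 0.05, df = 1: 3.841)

For a monohybrid cross between heterozygotes with complete dominance, the expected phenotypic ratio is 3:1.
Under the 3:1 hypothesis (Σ ratio = 4, N = 1520):
  gray-bodied: 1520 × 3/4 = 1140
  ebony-bodied: 1520 × 1/4 = 380
χ² = Σ (O − E)² / E
  gray-bodied: (1083 − 1140)² / 1140 = 2.8500
  ebony-bodied: (437 − 380)² / 380 = 8.5500
χ² = 2.8500 + 8.5500 = 11.400
Degrees of freedom = 2 − 1 = 1; critical value at α = 0.05 is 3.841.
Since 11.400 > 3.841, we reject the null hypothesis — the data do not fit the 3:1 ratio.

11.400; not consistent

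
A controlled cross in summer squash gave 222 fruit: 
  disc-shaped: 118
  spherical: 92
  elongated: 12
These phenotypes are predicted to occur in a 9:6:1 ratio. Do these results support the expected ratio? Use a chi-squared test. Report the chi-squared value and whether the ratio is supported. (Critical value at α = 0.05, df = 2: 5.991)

1.552; consistent

Total ratio parts = 16. Expected numbers out of 222:
  disc-shaped: 222 × 9/16 = 124.875
  spherical: 222 × 6/16 = 83.25
  elongated: 222 × 1/16 = 13.875
χ² = Σ (O − E)² / E
  disc-shaped: (118 − 124.875)² / 124.875 = 0.3785
  spherical: (92 − 83.25)² / 83.25 = 0.9197
  elongated: (12 − 13.875)² / 13.875 = 0.2534
χ² = 0.3785 + 0.9197 + 0.2534 = 1.5516 ≈ 1.552
Degrees of freedom = 3 − 1 = 2; critical value at α = 0.05 is 5.991.
Since 1.552 < 5.991, we fail to reject the null hypothesis — the data are consistent with the 9:6:1 ratio.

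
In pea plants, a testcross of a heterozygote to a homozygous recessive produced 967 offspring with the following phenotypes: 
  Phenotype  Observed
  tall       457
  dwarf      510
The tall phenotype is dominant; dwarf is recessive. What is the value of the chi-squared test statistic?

A testcross of a heterozygote (Aa × aa) gives a 1:1 phenotypic ratio.
The 1:1 ratio has 2 parts, so with N = 967 the expected counts are:
  tall: 967 × 1/2 = 483.5
  dwarf: 967 × 1/2 = 483.5
χ² = Σ (O − E)² / E
  tall: (457 − 483.5)² / 483.5 = 1.4524
  dwarf: (510 − 483.5)² / 483.5 = 1.4524
χ² = 1.4524 + 1.4524 = 2.9048 ≈ 2.905

2.905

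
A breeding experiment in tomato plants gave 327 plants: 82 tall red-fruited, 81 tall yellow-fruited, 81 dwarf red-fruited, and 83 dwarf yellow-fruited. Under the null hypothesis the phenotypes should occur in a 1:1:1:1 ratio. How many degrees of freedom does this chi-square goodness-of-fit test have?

A goodness-of-fit test with 4 phenotype classes has df = 4 − 1 = 3.

3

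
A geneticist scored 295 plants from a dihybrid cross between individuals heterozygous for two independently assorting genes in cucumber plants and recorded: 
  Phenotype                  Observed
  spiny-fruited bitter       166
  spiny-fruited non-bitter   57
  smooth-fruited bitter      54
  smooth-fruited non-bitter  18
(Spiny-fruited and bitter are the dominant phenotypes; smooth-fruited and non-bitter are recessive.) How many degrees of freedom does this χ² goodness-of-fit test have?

3

A dihybrid F₂ with independent assortment and complete dominance at both loci gives a 9:3:3:1 phenotypic ratio.
A goodness-of-fit test with 4 phenotype classes has df = 4 − 1 = 3.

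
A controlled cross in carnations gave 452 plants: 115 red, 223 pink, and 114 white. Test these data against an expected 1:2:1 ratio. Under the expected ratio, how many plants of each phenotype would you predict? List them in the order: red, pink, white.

113, 226, 113

The 1:2:1 ratio has 4 parts, so with N = 452 the expected counts are:
  red: 452 × 1/4 = 113
  pink: 452 × 2/4 = 226
  white: 452 × 1/4 = 113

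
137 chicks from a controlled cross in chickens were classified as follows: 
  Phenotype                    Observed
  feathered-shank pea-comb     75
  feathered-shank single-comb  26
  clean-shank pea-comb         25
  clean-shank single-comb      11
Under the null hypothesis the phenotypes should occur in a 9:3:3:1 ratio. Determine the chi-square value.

0.771

Expected counts for N = 137 under a 9:3:3:1 ratio (total parts = 16):
  feathered-shank pea-comb: 137 × 9/16 = 77.0625
  feathered-shank single-comb: 137 × 3/16 = 25.6875
  clean-shank pea-comb: 137 × 3/16 = 25.6875
  clean-shank single-comb: 137 × 1/16 = 8.5625
χ² = Σ (O − E)² / E
  feathered-shank pea-comb: (75 − 77.0625)² / 77.0625 = 0.0552
  feathered-shank single-comb: (26 − 25.6875)² / 25.6875 = 0.0038
  clean-shank pea-comb: (25 − 25.6875)² / 25.6875 = 0.0184
  clean-shank single-comb: (11 − 8.5625)² / 8.5625 = 0.6939
χ² = 0.0552 + 0.0038 + 0.0184 + 0.6939 = 0.7713 ≈ 0.771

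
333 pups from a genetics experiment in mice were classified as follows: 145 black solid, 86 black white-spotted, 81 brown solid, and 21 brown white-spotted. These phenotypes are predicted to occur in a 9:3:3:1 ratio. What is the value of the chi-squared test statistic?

The 9:3:3:1 ratio has 16 parts, so with N = 333 the expected counts are:
  black solid: 333 × 9/16 = 187.3125
  black white-spotted: 333 × 3/16 = 62.4375
  brown solid: 333 × 3/16 = 62.4375
  brown white-spotted: 333 × 1/16 = 20.8125
χ² = Σ (O − E)² / E
  black solid: (145 − 187.3125)² / 187.3125 = 9.5581
  black white-spotted: (86 − 62.4375)² / 62.4375 = 8.8920
  brown solid: (81 − 62.4375)² / 62.4375 = 5.5186
  brown white-spotted: (21 − 20.8125)² / 20.8125 = 0.0017
χ² = 9.5581 + 8.8920 + 5.5186 + 0.0017 = 23.9704 ≈ 23.970

23.970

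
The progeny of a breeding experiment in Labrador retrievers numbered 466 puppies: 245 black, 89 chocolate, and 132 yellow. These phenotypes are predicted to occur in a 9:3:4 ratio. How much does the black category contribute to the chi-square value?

1.119

Expected counts for N = 466 under a 9:3:4 ratio (total parts = 16):
  black: 466 × 9/16 = 262.125
  chocolate: 466 × 3/16 = 87.375
  yellow: 466 × 4/16 = 116.5
Contribution of black: (245 − 262.125)² / 262.125 = 1.1188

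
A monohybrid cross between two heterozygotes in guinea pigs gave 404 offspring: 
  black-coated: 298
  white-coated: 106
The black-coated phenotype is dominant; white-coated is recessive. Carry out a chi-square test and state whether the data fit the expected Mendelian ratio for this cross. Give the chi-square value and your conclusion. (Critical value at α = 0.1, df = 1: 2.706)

0.330; consistent

For a monohybrid cross between heterozygotes with complete dominance, the expected phenotypic ratio is 3:1.
The 3:1 ratio has 4 parts, so with N = 404 the expected counts are:
  black-coated: 404 × 3/4 = 303
  white-coated: 404 × 1/4 = 101
χ² = Σ (O − E)² / E
  black-coated: (298 − 303)² / 303 = 0.0825
  white-coated: (106 − 101)² / 101 = 0.2475
χ² = 0.0825 + 0.2475 = 0.330
Degrees of freedom = 2 − 1 = 1; critical value at α = 0.1 is 2.706.
Since 0.330 < 2.706, we fail to reject the null hypothesis — the data are consistent with the 3:1 ratio.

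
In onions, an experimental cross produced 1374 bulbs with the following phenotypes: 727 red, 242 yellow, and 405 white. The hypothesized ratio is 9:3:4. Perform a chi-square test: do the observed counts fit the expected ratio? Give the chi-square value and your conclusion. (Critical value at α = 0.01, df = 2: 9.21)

The 9:3:4 ratio has 16 parts, so with N = 1374 the expected counts are:
  red: 1374 × 9/16 = 772.875
  yellow: 1374 × 3/16 = 257.625
  white: 1374 × 4/16 = 343.5
χ² = Σ (O − E)² / E
  red: (727 − 772.875)² / 772.875 = 2.7230
  yellow: (242 − 257.625)² / 257.625 = 0.9477
  white: (405 − 343.5)² / 343.5 = 11.0109
χ² = 2.7230 + 0.9477 + 11.0109 = 14.6816 ≈ 14.682
Degrees of freedom = 3 − 1 = 2; critical value at α = 0.01 is 9.21.
Since 14.682 > 9.21, we reject the null hypothesis — the data do not fit the 9:3:4 ratio.

14.682; not consistent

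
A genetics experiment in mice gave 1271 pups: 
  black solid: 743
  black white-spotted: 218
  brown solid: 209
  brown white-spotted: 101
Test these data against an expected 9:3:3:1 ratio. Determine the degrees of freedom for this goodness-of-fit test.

3

A goodness-of-fit test with 4 phenotype classes has df = 4 − 1 = 3.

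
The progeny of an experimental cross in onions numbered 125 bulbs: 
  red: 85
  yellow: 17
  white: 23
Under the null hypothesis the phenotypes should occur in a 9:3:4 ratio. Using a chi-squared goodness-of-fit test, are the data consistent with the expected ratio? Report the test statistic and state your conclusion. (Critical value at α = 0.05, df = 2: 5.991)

7.014; not consistent

Expected counts for N = 125 under a 9:3:4 ratio (total parts = 16):
  red: 125 × 9/16 = 70.3125
  yellow: 125 × 3/16 = 23.4375
  white: 125 × 4/16 = 31.25
χ² = Σ (O − E)² / E
  red: (85 − 70.3125)² / 70.3125 = 3.0681
  yellow: (17 − 23.4375)² / 23.4375 = 1.7682
  white: (23 − 31.25)² / 31.25 = 2.1780
χ² = 3.0681 + 1.7682 + 2.1780 = 7.0143 ≈ 7.014
Degrees of freedom = 3 − 1 = 2; critical value at α = 0.05 is 5.991.
Since 7.014 > 5.991, we reject the null hypothesis — the data do not fit the 9:3:4 ratio.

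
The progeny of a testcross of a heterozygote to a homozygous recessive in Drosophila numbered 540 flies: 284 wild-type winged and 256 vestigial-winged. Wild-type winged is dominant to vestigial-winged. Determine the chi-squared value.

A testcross of a heterozygote (Aa × aa) gives a 1:1 phenotypic ratio.
Expected counts for N = 540 under a 1:1 ratio (total parts = 2):
  wild-type winged: 540 × 1/2 = 270
  vestigial-winged: 540 × 1/2 = 270
χ² = Σ (O − E)² / E
  wild-type winged: (284 − 270)² / 270 = 0.7259
  vestigial-winged: (256 − 270)² / 270 = 0.7259
χ² = 0.7259 + 0.7259 = 1.4518 ≈ 1.452

1.452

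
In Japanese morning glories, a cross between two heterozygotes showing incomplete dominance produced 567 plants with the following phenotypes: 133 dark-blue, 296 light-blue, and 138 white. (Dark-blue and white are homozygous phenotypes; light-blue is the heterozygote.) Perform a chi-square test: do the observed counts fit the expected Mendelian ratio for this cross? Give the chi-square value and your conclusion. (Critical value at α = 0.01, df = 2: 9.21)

With incomplete dominance, a heterozygote × heterozygote cross gives a 1:2:1 phenotypic ratio.
Total ratio parts = 4. Expected numbers out of 567:
  dark-blue: 567 × 1/4 = 141.75
  light-blue: 567 × 2/4 = 283.5
  white: 567 × 1/4 = 141.75
χ² = Σ (O − E)² / E
  dark-blue: (133 − 141.75)² / 141.75 = 0.5401
  light-blue: (296 − 283.5)² / 283.5 = 0.5511
  white: (138 − 141.75)² / 141.75 = 0.0992
χ² = 0.5401 + 0.5511 + 0.0992 = 1.1904 ≈ 1.190
Degrees of freedom = 3 − 1 = 2; critical value at α = 0.01 is 9.21.
Since 1.190 < 9.21, we fail to reject the null hypothesis — the data are consistent with the 1:2:1 ratio.

1.190; consistent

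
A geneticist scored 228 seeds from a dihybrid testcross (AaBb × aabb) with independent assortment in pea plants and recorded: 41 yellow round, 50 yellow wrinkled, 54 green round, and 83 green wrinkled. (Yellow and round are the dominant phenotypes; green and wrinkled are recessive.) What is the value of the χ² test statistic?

A dihybrid testcross with independent assortment gives a 1:1:1:1 ratio.
Total ratio parts = 4. Expected numbers out of 228:
  yellow round: 228 × 1/4 = 57
  yellow wrinkled: 228 × 1/4 = 57
  green round: 228 × 1/4 = 57
  green wrinkled: 228 × 1/4 = 57
χ² = Σ (O − E)² / E
  yellow round: (41 − 57)² / 57 = 4.4912
  yellow wrinkled: (50 − 57)² / 57 = 0.8596
  green round: (54 − 57)² / 57 = 0.1579
  green wrinkled: (83 − 57)² / 57 = 11.8596
χ² = 4.4912 + 0.8596 + 0.1579 + 11.8596 = 17.3683 ≈ 17.368

17.368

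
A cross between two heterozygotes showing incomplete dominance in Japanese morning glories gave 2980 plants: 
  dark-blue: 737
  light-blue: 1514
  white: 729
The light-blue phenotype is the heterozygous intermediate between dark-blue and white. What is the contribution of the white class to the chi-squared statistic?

0.344

With incomplete dominance, a heterozygote × heterozygote cross gives a 1:2:1 phenotypic ratio.
The 1:2:1 ratio has 4 parts, so with N = 2980 the expected counts are:
  dark-blue: 2980 × 1/4 = 745
  light-blue: 2980 × 2/4 = 1490
  white: 2980 × 1/4 = 745
Contribution of white: (729 − 745)² / 745 = 0.3436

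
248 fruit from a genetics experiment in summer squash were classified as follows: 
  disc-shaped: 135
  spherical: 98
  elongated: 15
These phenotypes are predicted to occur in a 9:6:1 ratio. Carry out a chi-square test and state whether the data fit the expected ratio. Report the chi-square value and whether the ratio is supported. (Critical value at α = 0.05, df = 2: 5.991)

Expected counts for N = 248 under a 9:6:1 ratio (total parts = 16):
  disc-shaped: 248 × 9/16 = 139.5
  spherical: 248 × 6/16 = 93
  elongated: 248 × 1/16 = 15.5
χ² = Σ (O − E)² / E
  disc-shaped: (135 − 139.5)² / 139.5 = 0.1452
  spherical: (98 − 93)² / 93 = 0.2688
  elongated: (15 − 15.5)² / 15.5 = 0.0161
χ² = 0.1452 + 0.2688 + 0.0161 = 0.4301 ≈ 0.430
Degrees of freedom = 3 − 1 = 2; critical value at α = 0.05 is 5.991.
Since 0.430 < 5.991, we fail to reject the null hypothesis — the data are consistent with the 9:6:1 ratio.

0.430; consistent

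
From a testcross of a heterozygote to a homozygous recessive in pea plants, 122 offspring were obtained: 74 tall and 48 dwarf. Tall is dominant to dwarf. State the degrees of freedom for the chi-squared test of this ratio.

1

A testcross of a heterozygote (Aa × aa) gives a 1:1 phenotypic ratio.
A goodness-of-fit test with 2 phenotype classes has df = 2 − 1 = 1.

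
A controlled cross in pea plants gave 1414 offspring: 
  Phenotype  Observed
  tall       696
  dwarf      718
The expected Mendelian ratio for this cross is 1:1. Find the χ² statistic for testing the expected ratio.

0.342

Total ratio parts = 2. Expected numbers out of 1414:
  tall: 1414 × 1/2 = 707
  dwarf: 1414 × 1/2 = 707
χ² = Σ (O − E)² / E
  tall: (696 − 707)² / 707 = 0.1711
  dwarf: (718 − 707)² / 707 = 0.1711
χ² = 0.1711 + 0.1711 = 0.3422 ≈ 0.342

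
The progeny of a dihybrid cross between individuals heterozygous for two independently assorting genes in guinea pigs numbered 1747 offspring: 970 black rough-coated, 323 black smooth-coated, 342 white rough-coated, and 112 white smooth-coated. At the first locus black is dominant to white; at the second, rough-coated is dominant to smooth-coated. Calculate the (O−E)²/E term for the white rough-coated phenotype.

A dihybrid F₂ with independent assortment and complete dominance at both loci gives a 9:3:3:1 phenotypic ratio.
Total ratio parts = 16. Expected numbers out of 1747:
  black rough-coated: 1747 × 9/16 = 982.6875
  black smooth-coated: 1747 × 3/16 = 327.5625
  white rough-coated: 1747 × 3/16 = 327.5625
  white smooth-coated: 1747 × 1/16 = 109.1875
Contribution of white rough-coated: (342 − 327.5625)² / 327.5625 = 0.6363

0.636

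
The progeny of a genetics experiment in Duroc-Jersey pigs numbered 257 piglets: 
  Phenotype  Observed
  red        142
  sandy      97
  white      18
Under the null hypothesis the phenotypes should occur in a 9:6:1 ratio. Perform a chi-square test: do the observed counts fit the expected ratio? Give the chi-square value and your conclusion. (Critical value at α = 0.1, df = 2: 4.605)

0.283; consistent

The 9:6:1 ratio has 16 parts, so with N = 257 the expected counts are:
  red: 257 × 9/16 = 144.5625
  sandy: 257 × 6/16 = 96.375
  white: 257 × 1/16 = 16.0625
χ² = Σ (O − E)² / E
  red: (142 − 144.5625)² / 144.5625 = 0.0454
  sandy: (97 − 96.375)² / 96.375 = 0.0041
  white: (18 − 16.0625)² / 16.0625 = 0.2337
χ² = 0.0454 + 0.0041 + 0.2337 = 0.2832 ≈ 0.283
Degrees of freedom = 3 − 1 = 2; critical value at α = 0.1 is 4.605.
Since 0.283 < 4.605, we fail to reject the null hypothesis — the data are consistent with the 9:6:1 ratio.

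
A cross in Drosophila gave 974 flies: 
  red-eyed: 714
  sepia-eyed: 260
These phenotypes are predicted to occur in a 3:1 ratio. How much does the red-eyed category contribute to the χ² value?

Total ratio parts = 4. Expected numbers out of 974:
  red-eyed: 974 × 3/4 = 730.5
  sepia-eyed: 974 × 1/4 = 243.5
Contribution of red-eyed: (714 − 730.5)² / 730.5 = 0.3727

0.373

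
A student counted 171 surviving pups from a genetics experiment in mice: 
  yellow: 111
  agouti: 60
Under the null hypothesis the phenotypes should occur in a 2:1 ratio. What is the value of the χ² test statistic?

0.237

Total ratio parts = 3. Expected numbers out of 171:
  yellow: 171 × 2/3 = 114
  agouti: 171 × 1/3 = 57
χ² = Σ (O − E)² / E
  yellow: (111 − 114)² / 114 = 0.0789
  agouti: (60 − 57)² / 57 = 0.1579
χ² = 0.0789 + 0.1579 = 0.2368 ≈ 0.237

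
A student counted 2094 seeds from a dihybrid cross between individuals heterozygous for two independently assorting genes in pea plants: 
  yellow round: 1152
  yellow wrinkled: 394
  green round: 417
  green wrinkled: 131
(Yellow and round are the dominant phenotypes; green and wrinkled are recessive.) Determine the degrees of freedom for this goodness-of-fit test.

A dihybrid F₂ with independent assortment and complete dominance at both loci gives a 9:3:3:1 phenotypic ratio.
A goodness-of-fit test with 4 phenotype classes has df = 4 − 1 = 3.

3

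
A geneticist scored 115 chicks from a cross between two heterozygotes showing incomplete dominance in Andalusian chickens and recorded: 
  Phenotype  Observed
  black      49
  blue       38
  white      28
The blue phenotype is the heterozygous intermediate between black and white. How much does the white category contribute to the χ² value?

With incomplete dominance, a heterozygote × heterozygote cross gives a 1:2:1 phenotypic ratio.
The 1:2:1 ratio has 4 parts, so with N = 115 the expected counts are:
  black: 115 × 1/4 = 28.75
  blue: 115 × 2/4 = 57.5
  white: 115 × 1/4 = 28.75
Contribution of white: (28 − 28.75)² / 28.75 = 0.0196

0.020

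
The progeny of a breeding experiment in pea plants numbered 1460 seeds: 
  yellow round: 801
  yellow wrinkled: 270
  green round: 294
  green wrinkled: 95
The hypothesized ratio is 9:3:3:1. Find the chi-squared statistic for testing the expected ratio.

2.203

Total ratio parts = 16. Expected numbers out of 1460:
  yellow round: 1460 × 9/16 = 821.25
  yellow wrinkled: 1460 × 3/16 = 273.75
  green round: 1460 × 3/16 = 273.75
  green wrinkled: 1460 × 1/16 = 91.25
χ² = Σ (O − E)² / E
  yellow round: (801 − 821.25)² / 821.25 = 0.4993
  yellow wrinkled: (270 − 273.75)² / 273.75 = 0.0514
  green round: (294 − 273.75)² / 273.75 = 1.4979
  green wrinkled: (95 − 91.25)² / 91.25 = 0.1541
χ² = 0.4993 + 0.0514 + 1.4979 + 0.1541 = 2.2027 ≈ 2.203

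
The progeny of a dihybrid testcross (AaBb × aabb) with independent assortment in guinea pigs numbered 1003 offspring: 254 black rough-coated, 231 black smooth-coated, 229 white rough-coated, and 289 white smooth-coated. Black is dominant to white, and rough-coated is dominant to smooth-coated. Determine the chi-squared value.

9.319

A dihybrid testcross with independent assortment gives a 1:1:1:1 ratio.
The 1:1:1:1 ratio has 4 parts, so with N = 1003 the expected counts are:
  black rough-coated: 1003 × 1/4 = 250.75
  black smooth-coated: 1003 × 1/4 = 250.75
  white rough-coated: 1003 × 1/4 = 250.75
  white smooth-coated: 1003 × 1/4 = 250.75
χ² = Σ (O − E)² / E
  black rough-coated: (254 − 250.75)² / 250.75 = 0.0421
  black smooth-coated: (231 − 250.75)² / 250.75 = 1.5556
  white rough-coated: (229 − 250.75)² / 250.75 = 1.8866
  white smooth-coated: (289 − 250.75)² / 250.75 = 5.8347
χ² = 0.0421 + 1.5556 + 1.8866 + 5.8347 = 9.319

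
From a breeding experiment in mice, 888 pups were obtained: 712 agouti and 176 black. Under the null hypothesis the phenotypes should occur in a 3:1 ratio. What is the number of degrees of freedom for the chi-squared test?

1

A goodness-of-fit test with 2 phenotype classes has df = 2 − 1 = 1.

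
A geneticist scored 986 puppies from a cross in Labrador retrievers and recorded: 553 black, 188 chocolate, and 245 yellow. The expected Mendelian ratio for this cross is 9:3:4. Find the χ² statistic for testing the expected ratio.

Total ratio parts = 16. Expected numbers out of 986:
  black: 986 × 9/16 = 554.625
  chocolate: 986 × 3/16 = 184.875
  yellow: 986 × 4/16 = 246.5
χ² = Σ (O − E)² / E
  black: (553 − 554.625)² / 554.625 = 0.0048
  chocolate: (188 − 184.875)² / 184.875 = 0.0528
  yellow: (245 − 246.5)² / 246.5 = 0.0091
χ² = 0.0048 + 0.0528 + 0.0091 = 0.0667 ≈ 0.067

0.067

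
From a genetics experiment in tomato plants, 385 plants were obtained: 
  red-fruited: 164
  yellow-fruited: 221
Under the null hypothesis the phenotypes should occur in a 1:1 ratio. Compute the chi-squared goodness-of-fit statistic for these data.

8.439

The 1:1 ratio has 2 parts, so with N = 385 the expected counts are:
  red-fruited: 385 × 1/2 = 192.5
  yellow-fruited: 385 × 1/2 = 192.5
χ² = Σ (O − E)² / E
  red-fruited: (164 − 192.5)² / 192.5 = 4.2195
  yellow-fruited: (221 − 192.5)² / 192.5 = 4.2195
χ² = 4.2195 + 4.2195 = 8.439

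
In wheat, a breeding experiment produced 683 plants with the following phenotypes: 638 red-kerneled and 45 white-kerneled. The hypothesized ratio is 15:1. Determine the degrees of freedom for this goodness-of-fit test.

A goodness-of-fit test with 2 phenotype classes has df = 2 − 1 = 1.

1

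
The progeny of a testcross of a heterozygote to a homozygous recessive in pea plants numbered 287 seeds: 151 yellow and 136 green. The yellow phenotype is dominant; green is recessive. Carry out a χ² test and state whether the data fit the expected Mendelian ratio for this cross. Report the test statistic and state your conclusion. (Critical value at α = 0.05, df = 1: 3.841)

A testcross of a heterozygote (Aa × aa) gives a 1:1 phenotypic ratio.
The 1:1 ratio has 2 parts, so with N = 287 the expected counts are:
  yellow: 287 × 1/2 = 143.5
  green: 287 × 1/2 = 143.5
χ² = Σ (O − E)² / E
  yellow: (151 − 143.5)² / 143.5 = 0.3920
  green: (136 − 143.5)² / 143.5 = 0.3920
χ² = 0.3920 + 0.3920 = 0.784
Degrees of freedom = 2 − 1 = 1; critical value at α = 0.05 is 3.841.
Since 0.784 < 3.841, we fail to reject the null hypothesis — the data are consistent with the 1:1 ratio.

0.784; consistent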